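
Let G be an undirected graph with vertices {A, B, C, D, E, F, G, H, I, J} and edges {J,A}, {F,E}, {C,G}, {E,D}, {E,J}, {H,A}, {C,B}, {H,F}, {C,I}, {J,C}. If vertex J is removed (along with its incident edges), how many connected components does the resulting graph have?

2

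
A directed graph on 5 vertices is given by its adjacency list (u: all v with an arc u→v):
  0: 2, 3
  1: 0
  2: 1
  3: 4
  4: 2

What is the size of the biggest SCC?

{0, 1, 2, 3, 4} are all mutually reachable — one SCC of size 5.
The largest has 5 vertices.

5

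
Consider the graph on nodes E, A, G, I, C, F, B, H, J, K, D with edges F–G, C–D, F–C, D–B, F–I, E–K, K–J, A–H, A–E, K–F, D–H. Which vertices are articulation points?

D, F, K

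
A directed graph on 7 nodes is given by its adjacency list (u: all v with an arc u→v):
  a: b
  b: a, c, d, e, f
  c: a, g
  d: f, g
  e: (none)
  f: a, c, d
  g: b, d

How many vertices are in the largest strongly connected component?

{a, b, c, d, f, g} are all mutually reachable — one SCC of size 6.
{e} is an SCC by itself.
The largest has 6 vertices.

6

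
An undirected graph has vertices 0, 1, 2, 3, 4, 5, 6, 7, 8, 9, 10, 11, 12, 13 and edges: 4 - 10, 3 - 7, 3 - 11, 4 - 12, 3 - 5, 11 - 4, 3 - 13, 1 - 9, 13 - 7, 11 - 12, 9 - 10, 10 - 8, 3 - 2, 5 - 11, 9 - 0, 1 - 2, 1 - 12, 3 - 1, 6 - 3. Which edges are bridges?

0-9, 10-8, 3-6

The edges on the cycle 3-5-11-4-10-9-1-3 are not bridges since each lies on that cycle.
But removing 3 - 6 disconnects 3 from 6; removing 10 - 8 disconnects 10 from 8; removing 0 - 9 disconnects 0 from 9 — these are bridges.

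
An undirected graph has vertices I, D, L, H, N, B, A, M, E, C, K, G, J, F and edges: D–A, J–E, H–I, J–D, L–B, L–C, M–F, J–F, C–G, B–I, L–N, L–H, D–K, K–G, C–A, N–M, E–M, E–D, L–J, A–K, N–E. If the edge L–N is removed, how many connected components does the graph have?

1

L and N are still connected via L-J-E-N, so the component count stays at 1.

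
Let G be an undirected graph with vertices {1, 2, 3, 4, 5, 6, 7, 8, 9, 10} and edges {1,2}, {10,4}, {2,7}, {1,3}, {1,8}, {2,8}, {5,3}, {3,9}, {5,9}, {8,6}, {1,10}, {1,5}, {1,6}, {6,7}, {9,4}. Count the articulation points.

Removing 1 increases the component count from 1 to 2, so 1 is a cut vertex.
By contrast removing 7 leaves 1 component; it is not a cut vertex. No other vertex is a cut vertex either.

1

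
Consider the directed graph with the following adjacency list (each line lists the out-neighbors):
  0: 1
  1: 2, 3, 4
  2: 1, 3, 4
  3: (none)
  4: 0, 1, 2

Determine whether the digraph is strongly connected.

There is no directed path from 3 to 4, so the graph is not strongly connected.

No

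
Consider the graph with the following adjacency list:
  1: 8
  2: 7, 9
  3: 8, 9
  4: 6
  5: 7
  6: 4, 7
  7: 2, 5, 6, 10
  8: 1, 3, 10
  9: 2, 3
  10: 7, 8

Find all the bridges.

The edges on the cycle 7-2-9-3-8-10-7 are not bridges since each lies on that cycle.
But removing 7-6 disconnects 7 from 6; removing 7-5 disconnects 7 from 5; removing 1-8 disconnects 1 from 8; removing 4-6 disconnects 4 from 6 — these are bridges.

1-8, 4-6, 5-7, 6-7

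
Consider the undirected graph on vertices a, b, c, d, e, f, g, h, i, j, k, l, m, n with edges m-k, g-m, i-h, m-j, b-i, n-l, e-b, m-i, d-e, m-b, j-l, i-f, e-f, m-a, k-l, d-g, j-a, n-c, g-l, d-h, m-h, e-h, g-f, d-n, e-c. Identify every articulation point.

Removing k, for instance, still leaves 1 component. No single vertex removal increases the component count — the graph has no articulation points.

none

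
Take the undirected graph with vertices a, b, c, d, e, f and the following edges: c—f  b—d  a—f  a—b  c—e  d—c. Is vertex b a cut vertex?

Deleting b leaves 1 component (was 1) (its neighbors a, d remain connected to each other), so b is not a cut vertex.

No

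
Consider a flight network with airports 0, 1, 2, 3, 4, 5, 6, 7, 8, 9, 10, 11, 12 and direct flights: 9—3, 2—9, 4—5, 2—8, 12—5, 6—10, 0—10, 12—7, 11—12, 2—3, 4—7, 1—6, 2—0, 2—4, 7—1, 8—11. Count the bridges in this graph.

0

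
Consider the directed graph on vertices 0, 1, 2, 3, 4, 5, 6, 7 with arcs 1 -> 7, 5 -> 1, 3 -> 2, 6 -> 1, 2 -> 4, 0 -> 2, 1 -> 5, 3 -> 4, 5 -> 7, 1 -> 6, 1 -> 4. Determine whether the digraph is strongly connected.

There is no directed path from 2 to 7, so the graph is not strongly connected.

No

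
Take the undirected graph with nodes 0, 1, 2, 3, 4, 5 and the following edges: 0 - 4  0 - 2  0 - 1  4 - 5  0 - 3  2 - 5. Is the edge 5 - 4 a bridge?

No

After removing 5 - 4, the path 5-2-0-4 still connects them, so the edge is not a bridge.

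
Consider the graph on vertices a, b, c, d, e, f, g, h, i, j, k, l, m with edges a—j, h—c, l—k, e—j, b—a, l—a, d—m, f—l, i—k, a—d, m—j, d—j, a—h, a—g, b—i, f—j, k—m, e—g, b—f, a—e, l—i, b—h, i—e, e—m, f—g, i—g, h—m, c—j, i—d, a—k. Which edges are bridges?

The edges on the cycle b-f-l-a-b are not bridges since each lies on that cycle.
Every edge lies on some cycle, so there are no bridges.

none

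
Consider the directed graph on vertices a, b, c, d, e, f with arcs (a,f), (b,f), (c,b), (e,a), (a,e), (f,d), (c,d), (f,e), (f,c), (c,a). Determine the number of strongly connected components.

2

{a, b, c, e, f} are all mutually reachable — one SCC of size 5.
{d} is an SCC by itself.
That gives 2 strongly connected components.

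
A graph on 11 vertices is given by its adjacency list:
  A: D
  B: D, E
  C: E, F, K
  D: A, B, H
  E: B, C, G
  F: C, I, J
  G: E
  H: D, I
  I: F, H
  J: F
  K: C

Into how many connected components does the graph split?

Starting from A we can reach A, B, C, D, E, F, G, H, I, J, K. That is one component of size 11.
Total: 1 component.

1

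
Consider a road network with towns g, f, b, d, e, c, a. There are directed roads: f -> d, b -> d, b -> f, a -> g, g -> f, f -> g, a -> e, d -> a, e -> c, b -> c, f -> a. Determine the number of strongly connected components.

4

{a, d, f, g} are all mutually reachable — one SCC of size 4.
{e} is an SCC by itself.
{c} is an SCC by itself.
{b} is an SCC by itself.
That gives 4 strongly connected components.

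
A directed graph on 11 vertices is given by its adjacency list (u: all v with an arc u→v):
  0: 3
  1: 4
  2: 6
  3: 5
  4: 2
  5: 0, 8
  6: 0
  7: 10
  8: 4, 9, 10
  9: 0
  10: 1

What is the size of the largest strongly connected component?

10

{0, 1, 2, 3, 4, 5, 6, 8, 9, 10} are all mutually reachable — one SCC of size 10.
{7} is an SCC by itself.
The largest has 10 vertices.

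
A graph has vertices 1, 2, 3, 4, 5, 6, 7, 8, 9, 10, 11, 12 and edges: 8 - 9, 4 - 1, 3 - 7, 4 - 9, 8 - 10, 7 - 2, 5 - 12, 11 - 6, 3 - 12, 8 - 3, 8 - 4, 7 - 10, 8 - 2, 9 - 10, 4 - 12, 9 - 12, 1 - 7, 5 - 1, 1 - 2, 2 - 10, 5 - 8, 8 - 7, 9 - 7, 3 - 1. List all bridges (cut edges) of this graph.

The edges on the cycle 4-1-7-9-4 are not bridges since each lies on that cycle.
But removing 11 - 6 disconnects 11 from 6 — this is a bridge.

11-6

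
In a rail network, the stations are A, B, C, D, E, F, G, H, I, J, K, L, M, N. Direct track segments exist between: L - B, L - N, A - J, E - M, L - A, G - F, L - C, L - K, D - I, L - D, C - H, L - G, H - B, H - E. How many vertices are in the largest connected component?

14

Starting from A we can reach A, B, C, D, E, F, G, H, I, J, K, L, M, N. That is one component of size 14.
The largest has 14 vertices.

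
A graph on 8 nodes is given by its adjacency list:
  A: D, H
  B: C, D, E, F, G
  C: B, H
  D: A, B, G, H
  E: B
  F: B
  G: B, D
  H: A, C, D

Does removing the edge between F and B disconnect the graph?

Removing F-B leaves no path between F and B: the component count goes from 1 to 2. So it is a bridge.

Yes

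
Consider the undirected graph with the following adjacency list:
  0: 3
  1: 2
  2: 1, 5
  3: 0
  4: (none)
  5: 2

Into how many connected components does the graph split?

3

4 is isolated — a component by itself.
Starting from 0 we can reach 0, 3. That is one component of size 2.
Starting from 1 we can reach 1, 2, 5. That is one component of size 3.
Total: 3 components.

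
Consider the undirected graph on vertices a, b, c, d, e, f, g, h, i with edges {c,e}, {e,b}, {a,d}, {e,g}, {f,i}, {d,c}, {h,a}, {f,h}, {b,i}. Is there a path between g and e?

Yes

From g we can reach a, b, c, d, e, f, g, h, i, which includes e.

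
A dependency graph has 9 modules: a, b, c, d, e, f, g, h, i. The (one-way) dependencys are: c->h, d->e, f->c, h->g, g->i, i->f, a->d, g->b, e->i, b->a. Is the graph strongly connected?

Yes

From e we can reach every vertex (a, b, c, d, e, f, g, h, i), and every vertex can reach e (a, b, c, d, e, f, g, h, i). So the whole graph is one strongly connected component.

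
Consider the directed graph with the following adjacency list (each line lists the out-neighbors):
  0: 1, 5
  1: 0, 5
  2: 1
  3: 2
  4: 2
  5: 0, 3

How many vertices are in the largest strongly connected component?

5

{0, 1, 2, 3, 5} are all mutually reachable — one SCC of size 5.
{4} is an SCC by itself.
The largest has 5 vertices.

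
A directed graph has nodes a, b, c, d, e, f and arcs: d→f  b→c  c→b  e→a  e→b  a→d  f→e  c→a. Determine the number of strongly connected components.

1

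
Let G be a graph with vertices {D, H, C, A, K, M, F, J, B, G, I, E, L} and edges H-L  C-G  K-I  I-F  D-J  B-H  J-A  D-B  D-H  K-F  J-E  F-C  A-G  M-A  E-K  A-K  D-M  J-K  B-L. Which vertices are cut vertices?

D

Removing D increases the component count from 1 to 2, so D is a cut vertex.
By contrast removing M leaves 1 component; it is not a cut vertex. No other vertex is a cut vertex either.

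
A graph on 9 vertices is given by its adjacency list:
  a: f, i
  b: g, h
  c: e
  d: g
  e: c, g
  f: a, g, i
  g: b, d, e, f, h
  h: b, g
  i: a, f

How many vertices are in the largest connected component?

Starting from a we can reach a, b, c, d, e, f, g, h, i. That is one component of size 9.
The largest has 9 vertices.

9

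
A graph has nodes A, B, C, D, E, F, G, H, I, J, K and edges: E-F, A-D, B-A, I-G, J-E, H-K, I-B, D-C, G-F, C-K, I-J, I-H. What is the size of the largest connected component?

11

Starting from A we can reach A, B, C, D, E, F, G, H, I, J, K. That is one component of size 11.
The largest has 11 vertices.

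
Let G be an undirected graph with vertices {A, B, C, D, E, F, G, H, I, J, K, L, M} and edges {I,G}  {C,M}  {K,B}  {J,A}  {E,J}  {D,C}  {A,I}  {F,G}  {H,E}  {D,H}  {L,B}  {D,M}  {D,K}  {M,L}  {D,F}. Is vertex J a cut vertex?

No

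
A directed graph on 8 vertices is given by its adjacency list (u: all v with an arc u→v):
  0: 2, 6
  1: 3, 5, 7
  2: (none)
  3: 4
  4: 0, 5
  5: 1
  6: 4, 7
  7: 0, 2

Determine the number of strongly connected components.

2

{0, 1, 3, 4, 5, 6, 7} are all mutually reachable — one SCC of size 7.
{2} is an SCC by itself.
That gives 2 strongly connected components.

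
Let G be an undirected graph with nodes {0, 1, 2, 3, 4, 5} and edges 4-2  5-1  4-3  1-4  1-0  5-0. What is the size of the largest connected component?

6

Starting from 0 we can reach 0, 1, 2, 3, 4, 5. That is one component of size 6.
The largest has 6 vertices.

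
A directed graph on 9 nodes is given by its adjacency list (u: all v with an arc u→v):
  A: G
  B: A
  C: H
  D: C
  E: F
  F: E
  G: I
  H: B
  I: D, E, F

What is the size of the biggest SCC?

{A, B, C, D, G, H, I} are all mutually reachable — one SCC of size 7.
{E, F} are all mutually reachable — one SCC of size 2.
The largest has 7 vertices.

7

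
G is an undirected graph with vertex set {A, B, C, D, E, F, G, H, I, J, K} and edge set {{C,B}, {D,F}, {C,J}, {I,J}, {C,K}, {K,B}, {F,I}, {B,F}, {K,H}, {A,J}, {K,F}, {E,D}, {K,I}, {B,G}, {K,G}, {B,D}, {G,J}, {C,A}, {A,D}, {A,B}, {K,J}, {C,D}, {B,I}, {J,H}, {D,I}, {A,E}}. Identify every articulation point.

none

Removing A, for instance, still leaves 1 component. No single vertex removal increases the component count — the graph has no articulation points.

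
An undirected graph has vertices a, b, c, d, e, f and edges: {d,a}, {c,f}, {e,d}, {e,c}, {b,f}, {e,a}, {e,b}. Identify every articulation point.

Removing e increases the component count from 1 to 2, so e is a cut vertex.
By contrast removing a leaves 1 component; it is not a cut vertex. No other vertex is a cut vertex either.

e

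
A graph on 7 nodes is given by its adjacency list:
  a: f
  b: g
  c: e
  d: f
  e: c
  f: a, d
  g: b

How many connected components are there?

Starting from b we can reach b, g. That is one component of size 2.
Starting from c we can reach c, e. That is one component of size 2.
Starting from a we can reach a, d, f. That is one component of size 3.
Total: 3 components.

3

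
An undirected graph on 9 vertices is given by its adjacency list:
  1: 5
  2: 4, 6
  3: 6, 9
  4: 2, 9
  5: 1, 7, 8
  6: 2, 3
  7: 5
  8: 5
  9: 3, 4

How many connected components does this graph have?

Starting from 1 we can reach 1, 5, 7, 8. That is one component of size 4.
Starting from 2 we can reach 2, 3, 4, 6, 9. That is one component of size 5.
Total: 2 components.

2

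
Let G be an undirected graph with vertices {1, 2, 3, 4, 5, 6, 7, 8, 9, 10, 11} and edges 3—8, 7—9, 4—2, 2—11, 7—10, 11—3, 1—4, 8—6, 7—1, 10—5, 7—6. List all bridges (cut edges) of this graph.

The edges on the cycle 7-1-4-2-11-3-8-6-7 are not bridges since each lies on that cycle.
But removing 10—5 disconnects 10 from 5; removing 7—9 disconnects 7 from 9; removing 7—10 disconnects 7 from 10 — these are bridges.

10-5, 10-7, 7-9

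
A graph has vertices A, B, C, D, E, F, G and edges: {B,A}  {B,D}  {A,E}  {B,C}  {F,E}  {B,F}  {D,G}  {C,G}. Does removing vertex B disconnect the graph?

Yes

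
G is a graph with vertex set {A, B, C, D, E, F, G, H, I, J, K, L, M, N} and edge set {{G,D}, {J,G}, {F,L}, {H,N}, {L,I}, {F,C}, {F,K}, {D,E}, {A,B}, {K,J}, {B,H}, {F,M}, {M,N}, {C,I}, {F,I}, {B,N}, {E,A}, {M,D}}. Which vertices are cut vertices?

F

Removing F increases the component count from 1 to 2, so F is a cut vertex.
By contrast removing C leaves 1 component; it is not a cut vertex. No other vertex is a cut vertex either.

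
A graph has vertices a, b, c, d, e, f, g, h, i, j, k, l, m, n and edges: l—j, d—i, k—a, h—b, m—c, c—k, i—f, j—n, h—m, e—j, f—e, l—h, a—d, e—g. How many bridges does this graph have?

The edges on the cycle l-h-m-c-k-a-d-i-f-e-j-l are not bridges since each lies on that cycle.
But removing h—b disconnects h from b; removing e—g disconnects e from g; removing j—n disconnects j from n — these are bridges.
That makes 3 bridges.

3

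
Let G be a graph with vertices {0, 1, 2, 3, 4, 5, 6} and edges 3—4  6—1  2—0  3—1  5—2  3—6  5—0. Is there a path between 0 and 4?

No

The component containing 0 is {0, 2, 5}, and 4 is not in it.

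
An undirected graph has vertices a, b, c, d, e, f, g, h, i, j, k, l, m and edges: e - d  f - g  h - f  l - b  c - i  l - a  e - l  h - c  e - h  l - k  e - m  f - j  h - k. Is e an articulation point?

Yes

Deleting e raises the number of components from 1 to 3, so e is a cut vertex.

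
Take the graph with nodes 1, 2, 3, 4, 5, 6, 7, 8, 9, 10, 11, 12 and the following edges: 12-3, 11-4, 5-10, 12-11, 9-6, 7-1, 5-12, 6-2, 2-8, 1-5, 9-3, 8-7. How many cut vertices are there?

Removing 5 increases the component count from 1 to 2, so 5 is a cut vertex.
Removing 11 increases the component count from 1 to 2, so 11 is a cut vertex.
Removing 12 increases the component count from 1 to 2, so 12 is a cut vertex.
By contrast removing 7 leaves 1 component; it is not a cut vertex. No other vertex is a cut vertex either.

3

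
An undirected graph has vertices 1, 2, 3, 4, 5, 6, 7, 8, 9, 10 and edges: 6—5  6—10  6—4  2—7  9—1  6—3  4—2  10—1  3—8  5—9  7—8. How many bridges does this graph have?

0

The edges on the cycle 6-4-2-7-8-3-6 are not bridges since each lies on that cycle.
Every edge lies on some cycle, so there are no bridges.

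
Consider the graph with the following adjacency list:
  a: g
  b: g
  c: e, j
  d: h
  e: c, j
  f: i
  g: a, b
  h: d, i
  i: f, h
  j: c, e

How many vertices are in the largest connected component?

4

Starting from a we can reach a, b, g. That is one component of size 3.
Starting from c we can reach c, e, j. That is one component of size 3.
Starting from d we can reach d, f, h, i. That is one component of size 4.
The largest has 4 vertices.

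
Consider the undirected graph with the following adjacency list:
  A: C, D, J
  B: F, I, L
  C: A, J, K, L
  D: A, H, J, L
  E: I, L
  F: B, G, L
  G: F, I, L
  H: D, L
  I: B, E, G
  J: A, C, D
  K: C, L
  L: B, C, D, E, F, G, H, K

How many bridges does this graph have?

0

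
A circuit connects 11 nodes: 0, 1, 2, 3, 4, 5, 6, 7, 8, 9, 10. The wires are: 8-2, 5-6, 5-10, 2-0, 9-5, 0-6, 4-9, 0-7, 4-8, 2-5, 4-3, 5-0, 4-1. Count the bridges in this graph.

4

The edges on the cycle 4-8-2-5-9-4 are not bridges since each lies on that cycle.
But removing 3-4 disconnects 3 from 4; removing 1-4 disconnects 1 from 4; removing 7-0 disconnects 7 from 0; removing 10-5 disconnects 10 from 5 — these are bridges.
That makes 4 bridges.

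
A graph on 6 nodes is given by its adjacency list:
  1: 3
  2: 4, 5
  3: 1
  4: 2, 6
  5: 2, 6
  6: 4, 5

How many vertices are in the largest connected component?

4

Starting from 1 we can reach 1, 3. That is one component of size 2.
Starting from 2 we can reach 2, 4, 5, 6. That is one component of size 4.
The largest has 4 vertices.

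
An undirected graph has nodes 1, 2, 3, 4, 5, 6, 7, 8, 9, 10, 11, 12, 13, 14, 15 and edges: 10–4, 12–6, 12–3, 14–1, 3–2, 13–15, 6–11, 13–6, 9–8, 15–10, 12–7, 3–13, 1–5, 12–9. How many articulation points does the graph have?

Removing 1 increases the component count from 2 to 3, so 1 is a cut vertex.
Removing 3 increases the component count from 2 to 3, so 3 is a cut vertex.
Removing 6 increases the component count from 2 to 3, so 6 is a cut vertex.
Likewise 9, 10, 12, 13, 15 are cut vertices.
By contrast removing 14 leaves 2 components; it is not a cut vertex. No other vertex is a cut vertex either.

8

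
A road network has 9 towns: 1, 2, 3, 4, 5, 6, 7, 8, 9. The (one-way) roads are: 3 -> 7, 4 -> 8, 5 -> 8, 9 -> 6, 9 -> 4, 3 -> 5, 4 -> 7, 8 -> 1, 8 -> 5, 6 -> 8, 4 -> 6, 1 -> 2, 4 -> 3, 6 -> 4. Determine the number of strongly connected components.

7

{5, 8} are all mutually reachable — one SCC of size 2.
{4, 6} are all mutually reachable — one SCC of size 2.
{2} is an SCC by itself.
{3} is an SCC by itself.
{9} is an SCC by itself.
(and 2 more singleton SCCs)
That gives 7 strongly connected components.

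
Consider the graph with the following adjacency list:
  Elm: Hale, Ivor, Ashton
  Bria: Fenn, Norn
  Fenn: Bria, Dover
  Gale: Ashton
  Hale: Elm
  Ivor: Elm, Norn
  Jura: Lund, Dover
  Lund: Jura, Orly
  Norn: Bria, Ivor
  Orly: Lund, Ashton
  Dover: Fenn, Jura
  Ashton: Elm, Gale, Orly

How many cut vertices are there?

2

Removing Elm increases the component count from 1 to 2, so Elm is a cut vertex.
Removing Ashton increases the component count from 1 to 2, so Ashton is a cut vertex.
By contrast removing Ivor leaves 1 component; it is not a cut vertex. No other vertex is a cut vertex either.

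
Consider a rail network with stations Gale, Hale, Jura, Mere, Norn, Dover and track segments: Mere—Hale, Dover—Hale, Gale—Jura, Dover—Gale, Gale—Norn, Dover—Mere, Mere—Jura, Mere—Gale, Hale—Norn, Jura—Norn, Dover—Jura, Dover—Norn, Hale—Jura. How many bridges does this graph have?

The edges on the cycle Dover-Mere-Gale-Jura-Hale-Dover are not bridges since each lies on that cycle.
Every edge lies on some cycle, so there are no bridges.

0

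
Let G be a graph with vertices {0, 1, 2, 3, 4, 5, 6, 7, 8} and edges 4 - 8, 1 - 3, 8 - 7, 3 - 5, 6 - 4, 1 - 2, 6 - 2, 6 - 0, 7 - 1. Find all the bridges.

The edges on the cycle 6-4-8-7-1-2-6 are not bridges since each lies on that cycle.
But removing 3 - 5 disconnects 3 from 5; removing 1 - 3 disconnects 1 from 3; removing 6 - 0 disconnects 6 from 0 — these are bridges.

0-6, 1-3, 3-5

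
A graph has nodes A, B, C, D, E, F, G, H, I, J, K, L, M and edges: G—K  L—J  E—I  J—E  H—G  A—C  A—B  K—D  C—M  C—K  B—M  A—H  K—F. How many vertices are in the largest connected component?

9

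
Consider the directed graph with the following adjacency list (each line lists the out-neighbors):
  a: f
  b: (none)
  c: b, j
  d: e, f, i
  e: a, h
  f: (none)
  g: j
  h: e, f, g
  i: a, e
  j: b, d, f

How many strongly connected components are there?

{d, e, g, h, i, j} are all mutually reachable — one SCC of size 6.
{c} is an SCC by itself.
{f} is an SCC by itself.
{b} is an SCC by itself.
{a} is an SCC by itself.
That gives 5 strongly connected components.

5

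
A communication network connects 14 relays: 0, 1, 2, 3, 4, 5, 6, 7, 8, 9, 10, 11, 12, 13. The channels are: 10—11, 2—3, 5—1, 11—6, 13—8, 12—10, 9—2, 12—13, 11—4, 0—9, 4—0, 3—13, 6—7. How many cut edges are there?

4

The edges on the cycle 12-10-11-4-0-9-2-3-13-12 are not bridges since each lies on that cycle.
But removing 5—1 disconnects 5 from 1; removing 13—8 disconnects 13 from 8; removing 6—11 disconnects 6 from 11; removing 6—7 disconnects 6 from 7 — these are bridges.
That makes 4 bridges.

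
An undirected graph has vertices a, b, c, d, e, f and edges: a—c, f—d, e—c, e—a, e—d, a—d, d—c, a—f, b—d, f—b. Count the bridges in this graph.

0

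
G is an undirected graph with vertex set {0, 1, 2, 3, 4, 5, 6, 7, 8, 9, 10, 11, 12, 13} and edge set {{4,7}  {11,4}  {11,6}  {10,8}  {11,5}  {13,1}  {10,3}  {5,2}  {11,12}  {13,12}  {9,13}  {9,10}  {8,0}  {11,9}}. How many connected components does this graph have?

Starting from 0 we can reach 0, 1, 2, 3, 4, 5, 6, 7, 8, 9, 10, 11, 12, 13. That is one component of size 14.
Total: 1 component.

1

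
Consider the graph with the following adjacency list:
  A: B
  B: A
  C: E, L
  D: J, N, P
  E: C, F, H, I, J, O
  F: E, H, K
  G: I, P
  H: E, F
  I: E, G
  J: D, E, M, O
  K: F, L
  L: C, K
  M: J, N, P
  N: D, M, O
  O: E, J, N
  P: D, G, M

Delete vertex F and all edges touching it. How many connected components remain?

2

With F gone, the remaining components are: {A, B}; {C, D, E, G, H, I, J, K, L, M, N, O, P}.
That is 2 components.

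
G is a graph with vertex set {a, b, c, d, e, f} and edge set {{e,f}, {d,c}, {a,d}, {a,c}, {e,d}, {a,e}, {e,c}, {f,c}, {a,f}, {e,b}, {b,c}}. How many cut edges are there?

The edges on the cycle e-b-c-e are not bridges since each lies on that cycle.
Every edge lies on some cycle, so there are no bridges.

0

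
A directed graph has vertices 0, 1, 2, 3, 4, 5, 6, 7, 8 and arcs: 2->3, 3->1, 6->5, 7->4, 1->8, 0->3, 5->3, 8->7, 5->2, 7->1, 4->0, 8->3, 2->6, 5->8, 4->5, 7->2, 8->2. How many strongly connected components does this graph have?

{0, 1, 2, 3, 4, 5, 6, 7, 8} are all mutually reachable — one SCC of size 9.
That gives 1 strongly connected component.

1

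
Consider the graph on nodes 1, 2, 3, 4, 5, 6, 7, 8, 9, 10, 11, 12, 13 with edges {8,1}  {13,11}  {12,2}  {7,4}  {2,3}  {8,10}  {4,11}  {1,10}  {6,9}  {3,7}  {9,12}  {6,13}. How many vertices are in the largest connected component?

5 is isolated — a component by itself.
Starting from 1 we can reach 1, 8, 10. That is one component of size 3.
Starting from 2 we can reach 2, 3, 4, 6, 7, 9, 11, 12, 13. That is one component of size 9.
The largest has 9 vertices.

9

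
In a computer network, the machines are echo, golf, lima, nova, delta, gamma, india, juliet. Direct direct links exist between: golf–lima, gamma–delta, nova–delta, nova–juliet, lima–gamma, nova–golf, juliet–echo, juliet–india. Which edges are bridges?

The edges on the cycle nova-golf-lima-gamma-delta-nova are not bridges since each lies on that cycle.
But removing juliet–echo disconnects juliet from echo; removing juliet–india disconnects juliet from india; removing nova–juliet disconnects nova from juliet — these are bridges.

echo-juliet, india-juliet, juliet-nova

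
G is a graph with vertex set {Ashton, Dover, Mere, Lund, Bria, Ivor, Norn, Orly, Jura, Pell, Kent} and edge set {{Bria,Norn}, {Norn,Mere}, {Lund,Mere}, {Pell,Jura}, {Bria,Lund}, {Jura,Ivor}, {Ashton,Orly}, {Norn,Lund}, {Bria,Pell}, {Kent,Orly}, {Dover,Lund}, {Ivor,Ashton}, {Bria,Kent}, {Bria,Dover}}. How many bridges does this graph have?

0

The edges on the cycle Bria-Pell-Jura-Ivor-Ashton-Orly-Kent-Bria are not bridges since each lies on that cycle.
Every edge lies on some cycle, so there are no bridges.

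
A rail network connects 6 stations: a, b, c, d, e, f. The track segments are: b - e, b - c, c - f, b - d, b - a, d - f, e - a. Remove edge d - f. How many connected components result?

d and f are still connected via d-b-c-f, so the component count stays at 1.

1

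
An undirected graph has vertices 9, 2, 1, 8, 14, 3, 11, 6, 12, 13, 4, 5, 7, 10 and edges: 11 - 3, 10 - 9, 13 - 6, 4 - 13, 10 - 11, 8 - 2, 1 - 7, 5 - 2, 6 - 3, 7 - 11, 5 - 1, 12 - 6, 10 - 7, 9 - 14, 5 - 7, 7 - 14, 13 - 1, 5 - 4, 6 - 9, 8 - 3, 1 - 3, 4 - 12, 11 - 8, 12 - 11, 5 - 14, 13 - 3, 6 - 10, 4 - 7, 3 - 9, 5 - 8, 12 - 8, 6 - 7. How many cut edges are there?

The edges on the cycle 5-4-13-1-5 are not bridges since each lies on that cycle.
Every edge lies on some cycle, so there are no bridges.

0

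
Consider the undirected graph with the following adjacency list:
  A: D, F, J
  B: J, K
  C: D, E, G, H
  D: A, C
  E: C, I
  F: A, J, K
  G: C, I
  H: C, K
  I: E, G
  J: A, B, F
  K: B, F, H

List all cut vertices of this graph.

Removing C increases the component count from 1 to 2, so C is a cut vertex.
By contrast removing K leaves 1 component; it is not a cut vertex. No other vertex is a cut vertex either.

C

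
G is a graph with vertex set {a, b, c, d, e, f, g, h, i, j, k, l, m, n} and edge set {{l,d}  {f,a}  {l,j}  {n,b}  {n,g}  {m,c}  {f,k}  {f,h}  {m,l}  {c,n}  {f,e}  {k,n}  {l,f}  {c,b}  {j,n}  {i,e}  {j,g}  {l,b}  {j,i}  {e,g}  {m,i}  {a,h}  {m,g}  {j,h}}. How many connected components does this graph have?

1

Starting from a we can reach a, b, c, d, e, f, g, h, i, j, k, l, m, n. That is one component of size 14.
Total: 1 component.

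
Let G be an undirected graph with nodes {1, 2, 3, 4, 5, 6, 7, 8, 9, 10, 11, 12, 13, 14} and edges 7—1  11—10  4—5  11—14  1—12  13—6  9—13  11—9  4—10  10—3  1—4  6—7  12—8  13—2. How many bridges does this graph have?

6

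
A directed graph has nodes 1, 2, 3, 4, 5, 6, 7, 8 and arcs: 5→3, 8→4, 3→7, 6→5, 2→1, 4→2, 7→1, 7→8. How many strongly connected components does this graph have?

8

{4} is an SCC by itself.
{1} is an SCC by itself.
{6} is an SCC by itself.
{3} is an SCC by itself.
{8} is an SCC by itself.
(and 3 more singleton SCCs)
That gives 8 strongly connected components.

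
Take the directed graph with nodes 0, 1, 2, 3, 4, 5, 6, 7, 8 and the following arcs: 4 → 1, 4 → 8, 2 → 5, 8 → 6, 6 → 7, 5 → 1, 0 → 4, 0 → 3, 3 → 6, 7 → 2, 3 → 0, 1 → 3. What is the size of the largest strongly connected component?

9

{0, 1, 2, 3, 4, 5, 6, 7, 8} are all mutually reachable — one SCC of size 9.
The largest has 9 vertices.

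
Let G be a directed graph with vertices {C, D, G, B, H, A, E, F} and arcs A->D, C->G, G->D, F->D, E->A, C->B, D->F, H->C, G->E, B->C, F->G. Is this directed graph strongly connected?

No

There is no directed path from G to H, so the graph is not strongly connected.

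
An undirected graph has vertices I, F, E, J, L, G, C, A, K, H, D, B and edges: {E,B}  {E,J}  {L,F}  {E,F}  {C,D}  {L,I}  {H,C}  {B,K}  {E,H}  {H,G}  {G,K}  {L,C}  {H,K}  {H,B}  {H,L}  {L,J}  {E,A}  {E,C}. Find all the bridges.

A-E, C-D, I-L

The edges on the cycle H-B-K-G-H are not bridges since each lies on that cycle.
But removing L - I disconnects L from I; removing E - A disconnects E from A; removing D - C disconnects D from C — these are bridges.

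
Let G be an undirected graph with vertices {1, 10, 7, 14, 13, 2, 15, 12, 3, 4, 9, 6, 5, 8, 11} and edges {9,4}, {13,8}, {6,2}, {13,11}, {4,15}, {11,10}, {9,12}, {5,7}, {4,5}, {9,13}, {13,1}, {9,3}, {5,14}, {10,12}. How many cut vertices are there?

4

Removing 4 increases the component count from 2 to 4, so 4 is a cut vertex.
Removing 5 increases the component count from 2 to 4, so 5 is a cut vertex.
Removing 9 increases the component count from 2 to 4, so 9 is a cut vertex.
Likewise 13 is a cut vertex.
By contrast removing 11 leaves 2 components; it is not a cut vertex. No other vertex is a cut vertex either.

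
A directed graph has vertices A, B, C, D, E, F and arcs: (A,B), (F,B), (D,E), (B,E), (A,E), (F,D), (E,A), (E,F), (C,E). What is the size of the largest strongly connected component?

5

{A, B, D, E, F} are all mutually reachable — one SCC of size 5.
{C} is an SCC by itself.
The largest has 5 vertices.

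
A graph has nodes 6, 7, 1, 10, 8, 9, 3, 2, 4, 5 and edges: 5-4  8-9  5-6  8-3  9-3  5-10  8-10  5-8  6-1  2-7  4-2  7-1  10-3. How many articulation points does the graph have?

Removing 5 increases the component count from 1 to 2, so 5 is a cut vertex.
By contrast removing 8 leaves 1 component; it is not a cut vertex. No other vertex is a cut vertex either.

1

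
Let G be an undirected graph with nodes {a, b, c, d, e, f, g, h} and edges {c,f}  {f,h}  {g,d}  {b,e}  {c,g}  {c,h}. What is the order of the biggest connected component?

5

a is isolated — a component by itself.
Starting from b we can reach b, e. That is one component of size 2.
Starting from c we can reach c, d, f, g, h. That is one component of size 5.
The largest has 5 vertices.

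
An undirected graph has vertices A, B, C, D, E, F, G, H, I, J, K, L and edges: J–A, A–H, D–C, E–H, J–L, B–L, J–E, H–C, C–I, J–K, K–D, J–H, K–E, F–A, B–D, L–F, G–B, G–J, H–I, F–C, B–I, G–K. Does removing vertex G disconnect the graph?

No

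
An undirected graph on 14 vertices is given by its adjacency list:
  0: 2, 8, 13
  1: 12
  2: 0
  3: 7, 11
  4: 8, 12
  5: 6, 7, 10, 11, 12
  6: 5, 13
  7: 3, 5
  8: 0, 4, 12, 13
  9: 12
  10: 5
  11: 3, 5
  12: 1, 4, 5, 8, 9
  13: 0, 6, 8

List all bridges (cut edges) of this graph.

The edges on the cycle 8-0-13-8 are not bridges since each lies on that cycle.
But removing 5-10 disconnects 5 from 10; removing 2-0 disconnects 2 from 0; removing 1-12 disconnects 1 from 12; removing 12-9 disconnects 12 from 9 — these are bridges.

0-2, 1-12, 10-5, 12-9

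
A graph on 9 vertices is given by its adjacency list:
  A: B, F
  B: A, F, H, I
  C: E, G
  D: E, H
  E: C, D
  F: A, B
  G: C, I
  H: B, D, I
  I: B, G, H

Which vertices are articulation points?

B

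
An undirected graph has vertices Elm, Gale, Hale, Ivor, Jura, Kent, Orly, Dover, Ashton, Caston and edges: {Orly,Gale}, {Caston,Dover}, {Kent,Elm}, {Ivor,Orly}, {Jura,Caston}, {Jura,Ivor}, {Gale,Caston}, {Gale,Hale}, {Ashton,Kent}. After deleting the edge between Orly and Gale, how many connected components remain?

Orly and Gale are still connected via Orly-Ivor-Jura-Caston-Gale, so the component count stays at 2.

2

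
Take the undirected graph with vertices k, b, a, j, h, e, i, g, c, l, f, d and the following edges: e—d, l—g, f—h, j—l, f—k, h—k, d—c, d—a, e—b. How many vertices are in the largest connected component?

5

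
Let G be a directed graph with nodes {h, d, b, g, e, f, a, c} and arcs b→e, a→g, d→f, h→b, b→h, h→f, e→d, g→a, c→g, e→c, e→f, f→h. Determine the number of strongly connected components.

3

{b, d, e, f, h} are all mutually reachable — one SCC of size 5.
{a, g} are all mutually reachable — one SCC of size 2.
{c} is an SCC by itself.
That gives 3 strongly connected components.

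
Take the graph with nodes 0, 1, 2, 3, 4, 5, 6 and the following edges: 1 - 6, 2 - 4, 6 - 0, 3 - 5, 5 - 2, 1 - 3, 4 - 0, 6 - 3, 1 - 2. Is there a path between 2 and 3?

Yes

From 2 we can reach 0, 1, 2, 3, 4, 5, 6, which includes 3.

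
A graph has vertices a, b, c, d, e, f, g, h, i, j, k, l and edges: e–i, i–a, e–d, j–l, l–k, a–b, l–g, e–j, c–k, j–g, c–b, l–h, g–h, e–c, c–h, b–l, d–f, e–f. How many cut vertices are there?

Removing e increases the component count from 1 to 2, so e is a cut vertex.
By contrast removing h leaves 1 component; it is not a cut vertex. No other vertex is a cut vertex either.

1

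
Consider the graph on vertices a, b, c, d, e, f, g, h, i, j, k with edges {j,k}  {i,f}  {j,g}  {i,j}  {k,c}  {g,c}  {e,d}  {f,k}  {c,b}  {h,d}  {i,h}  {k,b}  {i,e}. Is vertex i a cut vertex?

Yes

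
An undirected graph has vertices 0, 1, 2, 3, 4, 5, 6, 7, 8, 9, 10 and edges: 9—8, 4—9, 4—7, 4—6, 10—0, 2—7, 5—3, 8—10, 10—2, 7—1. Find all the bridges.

0-10, 1-7, 3-5, 4-6

The edges on the cycle 4-9-8-10-2-7-4 are not bridges since each lies on that cycle.
But removing 4—6 disconnects 4 from 6; removing 7—1 disconnects 7 from 1; removing 0—10 disconnects 0 from 10; removing 5—3 disconnects 5 from 3 — these are bridges.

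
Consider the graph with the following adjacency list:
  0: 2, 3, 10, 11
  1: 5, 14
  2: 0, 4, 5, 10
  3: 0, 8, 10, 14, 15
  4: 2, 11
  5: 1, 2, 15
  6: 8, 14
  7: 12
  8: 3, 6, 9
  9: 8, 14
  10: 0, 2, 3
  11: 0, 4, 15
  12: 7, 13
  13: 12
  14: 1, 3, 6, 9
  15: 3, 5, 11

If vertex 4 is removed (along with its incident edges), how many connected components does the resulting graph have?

With 4 gone, the remaining components are: {7, 12, 13}; {0, 1, 2, 3, 5, 6, 8, 9, 10, 11, 14, 15}.
That is 2 components.

2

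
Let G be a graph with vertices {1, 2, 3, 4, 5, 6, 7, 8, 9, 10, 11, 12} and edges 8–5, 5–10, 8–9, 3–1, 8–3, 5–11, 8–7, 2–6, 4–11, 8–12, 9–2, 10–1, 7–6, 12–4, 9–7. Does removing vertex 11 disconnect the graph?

Deleting 11 leaves 1 component (was 1) (its neighbors 4, 5 remain connected to each other), so 11 is not a cut vertex.

No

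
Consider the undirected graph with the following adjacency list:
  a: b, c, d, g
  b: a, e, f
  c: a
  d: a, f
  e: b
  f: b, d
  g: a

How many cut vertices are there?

2

Removing a increases the component count from 1 to 3, so a is a cut vertex.
Removing b increases the component count from 1 to 2, so b is a cut vertex.
By contrast removing e leaves 1 component; it is not a cut vertex. No other vertex is a cut vertex either.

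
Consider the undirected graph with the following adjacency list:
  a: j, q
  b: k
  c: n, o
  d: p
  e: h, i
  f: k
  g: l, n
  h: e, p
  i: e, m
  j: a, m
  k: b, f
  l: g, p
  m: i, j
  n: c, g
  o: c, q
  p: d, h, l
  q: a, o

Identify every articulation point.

k, p

Removing k increases the component count from 2 to 3, so k is a cut vertex.
Removing p increases the component count from 2 to 3, so p is a cut vertex.
By contrast removing q leaves 2 components; it is not a cut vertex. No other vertex is a cut vertex either.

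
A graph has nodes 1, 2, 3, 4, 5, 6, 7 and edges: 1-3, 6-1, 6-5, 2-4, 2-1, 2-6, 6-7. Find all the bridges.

The edges on the cycle 2-6-1-2 are not bridges since each lies on that cycle.
But removing 6-7 disconnects 6 from 7; removing 1-3 disconnects 1 from 3; removing 6-5 disconnects 6 from 5; removing 2-4 disconnects 2 from 4 — these are bridges.

1-3, 2-4, 5-6, 6-7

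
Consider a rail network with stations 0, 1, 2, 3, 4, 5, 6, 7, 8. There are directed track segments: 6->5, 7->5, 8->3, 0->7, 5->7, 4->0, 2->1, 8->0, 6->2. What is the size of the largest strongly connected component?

{5, 7} are all mutually reachable — one SCC of size 2.
{1} is an SCC by itself.
{2} is an SCC by itself.
{0} is an SCC by itself.
{6} is an SCC by itself.
(and 3 more singleton SCCs)
The largest has 2 vertices.

2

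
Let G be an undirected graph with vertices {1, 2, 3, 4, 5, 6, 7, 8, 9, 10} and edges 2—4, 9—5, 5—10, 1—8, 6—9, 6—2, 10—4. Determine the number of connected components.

7 is isolated — a component by itself.
3 is isolated — a component by itself.
Starting from 1 we can reach 1, 8. That is one component of size 2.
Starting from 2 we can reach 2, 4, 5, 6, 9, 10. That is one component of size 6.
Total: 4 components.

4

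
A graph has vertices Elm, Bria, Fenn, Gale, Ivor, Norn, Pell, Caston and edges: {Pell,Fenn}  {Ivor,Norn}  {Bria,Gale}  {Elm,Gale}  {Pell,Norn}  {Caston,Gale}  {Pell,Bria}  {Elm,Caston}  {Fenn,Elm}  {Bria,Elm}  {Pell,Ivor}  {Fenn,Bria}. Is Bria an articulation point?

Deleting Bria leaves 1 component (was 1) (its neighbors Elm, Fenn, Gale, Pell remain connected to each other), so Bria is not a cut vertex.

No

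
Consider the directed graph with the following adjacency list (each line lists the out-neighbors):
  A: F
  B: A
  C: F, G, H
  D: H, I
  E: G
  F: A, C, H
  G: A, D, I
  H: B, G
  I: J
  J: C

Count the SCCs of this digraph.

{A, B, C, D, F, G, H, I, J} are all mutually reachable — one SCC of size 9.
{E} is an SCC by itself.
That gives 2 strongly connected components.

2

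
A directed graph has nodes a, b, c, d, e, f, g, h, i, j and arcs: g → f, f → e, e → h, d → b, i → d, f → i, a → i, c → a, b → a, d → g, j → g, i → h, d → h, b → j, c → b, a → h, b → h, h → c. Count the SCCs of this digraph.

1

{a, b, c, d, e, f, g, h, i, j} are all mutually reachable — one SCC of size 10.
That gives 1 strongly connected component.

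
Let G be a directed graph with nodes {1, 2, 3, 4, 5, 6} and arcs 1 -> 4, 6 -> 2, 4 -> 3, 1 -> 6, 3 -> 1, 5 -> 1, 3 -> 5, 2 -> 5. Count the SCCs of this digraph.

1

{1, 2, 3, 4, 5, 6} are all mutually reachable — one SCC of size 6.
That gives 1 strongly connected component.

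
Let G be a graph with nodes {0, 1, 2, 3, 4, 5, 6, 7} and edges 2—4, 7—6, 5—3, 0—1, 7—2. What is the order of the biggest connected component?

4

Starting from 3 we can reach 3, 5. That is one component of size 2.
Starting from 0 we can reach 0, 1. That is one component of size 2.
Starting from 2 we can reach 2, 4, 6, 7. That is one component of size 4.
The largest has 4 vertices.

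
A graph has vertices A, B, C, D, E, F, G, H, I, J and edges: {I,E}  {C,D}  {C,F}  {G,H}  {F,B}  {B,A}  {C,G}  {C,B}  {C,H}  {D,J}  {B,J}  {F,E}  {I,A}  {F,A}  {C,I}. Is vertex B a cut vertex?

No

Deleting B leaves 1 component (was 1) (its neighbors A, C, F, J remain connected to each other), so B is not a cut vertex.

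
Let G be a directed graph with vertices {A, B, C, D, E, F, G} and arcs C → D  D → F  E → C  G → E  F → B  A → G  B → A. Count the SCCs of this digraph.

1

{A, B, C, D, E, F, G} are all mutually reachable — one SCC of size 7.
That gives 1 strongly connected component.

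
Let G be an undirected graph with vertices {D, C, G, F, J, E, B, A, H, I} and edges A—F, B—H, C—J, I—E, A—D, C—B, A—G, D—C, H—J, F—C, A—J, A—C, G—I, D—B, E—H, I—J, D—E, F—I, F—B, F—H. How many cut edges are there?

0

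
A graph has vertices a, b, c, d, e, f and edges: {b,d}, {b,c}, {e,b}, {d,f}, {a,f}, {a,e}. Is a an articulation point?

Deleting a leaves 1 component (was 1) (its neighbors e, f remain connected to each other), so a is not a cut vertex.

No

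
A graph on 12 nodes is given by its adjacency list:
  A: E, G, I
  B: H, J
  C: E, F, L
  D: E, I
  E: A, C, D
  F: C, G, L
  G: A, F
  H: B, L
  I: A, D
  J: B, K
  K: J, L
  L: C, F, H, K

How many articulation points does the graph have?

Removing L increases the component count from 1 to 2, so L is a cut vertex.
By contrast removing K leaves 1 component; it is not a cut vertex. No other vertex is a cut vertex either.

1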